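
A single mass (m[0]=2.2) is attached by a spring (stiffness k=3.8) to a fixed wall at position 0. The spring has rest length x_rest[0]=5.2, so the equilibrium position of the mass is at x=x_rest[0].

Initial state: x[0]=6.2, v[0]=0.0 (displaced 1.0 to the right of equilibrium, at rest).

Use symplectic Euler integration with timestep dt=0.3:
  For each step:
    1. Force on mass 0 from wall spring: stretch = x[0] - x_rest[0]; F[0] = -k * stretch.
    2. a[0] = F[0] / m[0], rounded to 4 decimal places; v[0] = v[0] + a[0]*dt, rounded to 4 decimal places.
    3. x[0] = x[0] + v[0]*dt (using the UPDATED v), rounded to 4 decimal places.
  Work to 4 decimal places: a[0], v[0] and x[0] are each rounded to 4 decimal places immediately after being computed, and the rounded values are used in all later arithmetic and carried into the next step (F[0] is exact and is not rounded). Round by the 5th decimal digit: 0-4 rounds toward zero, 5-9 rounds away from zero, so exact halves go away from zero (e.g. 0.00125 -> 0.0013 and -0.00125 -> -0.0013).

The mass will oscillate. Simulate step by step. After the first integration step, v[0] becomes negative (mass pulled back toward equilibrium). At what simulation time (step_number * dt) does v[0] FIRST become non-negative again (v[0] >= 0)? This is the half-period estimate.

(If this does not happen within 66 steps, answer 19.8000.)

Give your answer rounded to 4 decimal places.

Step 0: x=[6.2000] v=[0.0000]
Step 1: x=[6.0445] v=[-0.5182]
Step 2: x=[5.7578] v=[-0.9558]
Step 3: x=[5.3843] v=[-1.2449]
Step 4: x=[4.9822] v=[-1.3404]
Step 5: x=[4.6140] v=[-1.2275]
Step 6: x=[4.3369] v=[-0.9238]
Step 7: x=[4.1939] v=[-0.4766]
Step 8: x=[4.2073] v=[0.0447]
First v>=0 after going negative at step 8, time=2.4000

Answer: 2.4000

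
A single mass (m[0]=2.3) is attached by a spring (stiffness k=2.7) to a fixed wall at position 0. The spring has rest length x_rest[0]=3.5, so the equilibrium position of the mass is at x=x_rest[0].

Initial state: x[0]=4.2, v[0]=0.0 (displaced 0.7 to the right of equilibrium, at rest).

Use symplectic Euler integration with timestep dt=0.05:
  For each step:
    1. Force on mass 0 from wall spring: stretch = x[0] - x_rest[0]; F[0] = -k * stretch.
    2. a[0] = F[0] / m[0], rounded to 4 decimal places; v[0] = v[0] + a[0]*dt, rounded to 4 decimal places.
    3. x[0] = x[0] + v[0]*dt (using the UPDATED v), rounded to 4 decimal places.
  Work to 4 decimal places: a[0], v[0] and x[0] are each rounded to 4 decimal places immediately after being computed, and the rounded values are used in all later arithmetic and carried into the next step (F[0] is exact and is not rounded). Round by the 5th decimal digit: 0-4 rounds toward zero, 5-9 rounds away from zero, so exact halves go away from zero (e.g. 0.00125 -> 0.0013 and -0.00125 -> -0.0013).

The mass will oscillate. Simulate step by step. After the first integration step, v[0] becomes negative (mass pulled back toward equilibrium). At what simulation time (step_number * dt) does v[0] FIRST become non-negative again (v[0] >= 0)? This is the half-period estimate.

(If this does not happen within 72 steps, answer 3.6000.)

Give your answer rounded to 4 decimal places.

Answer: 2.9000

Derivation:
Step 0: x=[4.2000] v=[0.0000]
Step 1: x=[4.1979] v=[-0.0411]
Step 2: x=[4.1938] v=[-0.0821]
Step 3: x=[4.1877] v=[-0.1228]
Step 4: x=[4.1795] v=[-0.1632]
Step 5: x=[4.1693] v=[-0.2031]
Step 6: x=[4.1572] v=[-0.2424]
Step 7: x=[4.1432] v=[-0.2810]
Step 8: x=[4.1273] v=[-0.3188]
Step 9: x=[4.1095] v=[-0.3556]
Step 10: x=[4.0899] v=[-0.3914]
Step 11: x=[4.0686] v=[-0.4260]
Step 12: x=[4.0456] v=[-0.4594]
Step 13: x=[4.0210] v=[-0.4914]
Step 14: x=[3.9949] v=[-0.5220]
Step 15: x=[3.9673] v=[-0.5511]
Step 16: x=[3.9384] v=[-0.5785]
Step 17: x=[3.9082] v=[-0.6042]
Step 18: x=[3.8768] v=[-0.6282]
Step 19: x=[3.8443] v=[-0.6503]
Step 20: x=[3.8108] v=[-0.6705]
Step 21: x=[3.7764] v=[-0.6887]
Step 22: x=[3.7412] v=[-0.7049]
Step 23: x=[3.7052] v=[-0.7191]
Step 24: x=[3.6686] v=[-0.7311]
Step 25: x=[3.6316] v=[-0.7410]
Step 26: x=[3.5942] v=[-0.7487]
Step 27: x=[3.5565] v=[-0.7542]
Step 28: x=[3.5186] v=[-0.7575]
Step 29: x=[3.4807] v=[-0.7586]
Step 30: x=[3.4428] v=[-0.7575]
Step 31: x=[3.4051] v=[-0.7541]
Step 32: x=[3.3677] v=[-0.7485]
Step 33: x=[3.3307] v=[-0.7407]
Step 34: x=[3.2942] v=[-0.7308]
Step 35: x=[3.2583] v=[-0.7187]
Step 36: x=[3.2231] v=[-0.7045]
Step 37: x=[3.1887] v=[-0.6882]
Step 38: x=[3.1552] v=[-0.6699]
Step 39: x=[3.1227] v=[-0.6497]
Step 40: x=[3.0913] v=[-0.6276]
Step 41: x=[3.0611] v=[-0.6036]
Step 42: x=[3.0322] v=[-0.5778]
Step 43: x=[3.0047] v=[-0.5503]
Step 44: x=[2.9786] v=[-0.5212]
Step 45: x=[2.9541] v=[-0.4906]
Step 46: x=[2.9312] v=[-0.4586]
Step 47: x=[2.9099] v=[-0.4252]
Step 48: x=[2.8904] v=[-0.3906]
Step 49: x=[2.8727] v=[-0.3548]
Step 50: x=[2.8568] v=[-0.3180]
Step 51: x=[2.8428] v=[-0.2802]
Step 52: x=[2.8307] v=[-0.2416]
Step 53: x=[2.8206] v=[-0.2023]
Step 54: x=[2.8125] v=[-0.1624]
Step 55: x=[2.8064] v=[-0.1220]
Step 56: x=[2.8023] v=[-0.0813]
Step 57: x=[2.8003] v=[-0.0404]
Step 58: x=[2.8003] v=[0.0007]
First v>=0 after going negative at step 58, time=2.9000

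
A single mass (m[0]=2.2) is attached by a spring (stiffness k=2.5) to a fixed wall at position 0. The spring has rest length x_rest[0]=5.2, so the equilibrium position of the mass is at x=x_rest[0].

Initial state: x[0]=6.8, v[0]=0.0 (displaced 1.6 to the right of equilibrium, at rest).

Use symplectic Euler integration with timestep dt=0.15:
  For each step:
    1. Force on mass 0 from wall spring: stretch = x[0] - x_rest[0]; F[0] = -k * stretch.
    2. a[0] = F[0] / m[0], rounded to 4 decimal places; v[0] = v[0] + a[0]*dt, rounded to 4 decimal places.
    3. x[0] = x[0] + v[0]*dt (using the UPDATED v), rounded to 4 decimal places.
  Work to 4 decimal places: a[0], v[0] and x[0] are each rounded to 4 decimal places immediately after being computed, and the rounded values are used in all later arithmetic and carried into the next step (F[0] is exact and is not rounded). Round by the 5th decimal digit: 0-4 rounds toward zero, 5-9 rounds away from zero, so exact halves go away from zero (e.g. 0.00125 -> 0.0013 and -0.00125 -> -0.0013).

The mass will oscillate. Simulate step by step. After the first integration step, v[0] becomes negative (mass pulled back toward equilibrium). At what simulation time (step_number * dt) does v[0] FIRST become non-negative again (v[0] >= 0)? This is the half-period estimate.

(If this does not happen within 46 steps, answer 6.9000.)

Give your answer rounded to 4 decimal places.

Answer: 3.0000

Derivation:
Step 0: x=[6.8000] v=[0.0000]
Step 1: x=[6.7591] v=[-0.2727]
Step 2: x=[6.6783] v=[-0.5385]
Step 3: x=[6.5597] v=[-0.7905]
Step 4: x=[6.4064] v=[-1.0223]
Step 5: x=[6.2222] v=[-1.2279]
Step 6: x=[6.0119] v=[-1.4021]
Step 7: x=[5.7808] v=[-1.5405]
Step 8: x=[5.5349] v=[-1.6395]
Step 9: x=[5.2804] v=[-1.6966]
Step 10: x=[5.0239] v=[-1.7103]
Step 11: x=[4.7719] v=[-1.6803]
Step 12: x=[4.5308] v=[-1.6073]
Step 13: x=[4.3068] v=[-1.4932]
Step 14: x=[4.1057] v=[-1.3410]
Step 15: x=[3.9325] v=[-1.1545]
Step 16: x=[3.7917] v=[-0.9385]
Step 17: x=[3.6869] v=[-0.6985]
Step 18: x=[3.6208] v=[-0.4406]
Step 19: x=[3.5951] v=[-0.1714]
Step 20: x=[3.6104] v=[0.1022]
First v>=0 after going negative at step 20, time=3.0000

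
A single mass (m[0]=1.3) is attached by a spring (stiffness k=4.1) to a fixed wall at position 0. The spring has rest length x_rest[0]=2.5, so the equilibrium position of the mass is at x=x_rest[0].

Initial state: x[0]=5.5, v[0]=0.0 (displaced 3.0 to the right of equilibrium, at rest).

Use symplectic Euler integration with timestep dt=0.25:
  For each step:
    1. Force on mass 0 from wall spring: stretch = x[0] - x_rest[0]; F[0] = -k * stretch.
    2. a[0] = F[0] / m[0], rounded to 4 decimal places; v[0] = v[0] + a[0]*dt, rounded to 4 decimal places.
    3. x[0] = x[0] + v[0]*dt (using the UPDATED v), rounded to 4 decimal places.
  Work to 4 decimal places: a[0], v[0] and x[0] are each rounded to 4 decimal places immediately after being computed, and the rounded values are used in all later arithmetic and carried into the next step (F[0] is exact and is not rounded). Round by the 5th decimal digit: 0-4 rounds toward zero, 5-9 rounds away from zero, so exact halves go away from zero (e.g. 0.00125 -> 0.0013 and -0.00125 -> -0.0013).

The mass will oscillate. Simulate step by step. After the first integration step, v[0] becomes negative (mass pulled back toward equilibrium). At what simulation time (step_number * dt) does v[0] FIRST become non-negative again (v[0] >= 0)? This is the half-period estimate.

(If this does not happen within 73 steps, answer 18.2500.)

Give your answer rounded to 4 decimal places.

Answer: 2.0000

Derivation:
Step 0: x=[5.5000] v=[0.0000]
Step 1: x=[4.9087] v=[-2.3654]
Step 2: x=[3.8426] v=[-4.2646]
Step 3: x=[2.5118] v=[-5.3232]
Step 4: x=[1.1787] v=[-5.3325]
Step 5: x=[0.1060] v=[-4.2907]
Step 6: x=[-0.4948] v=[-2.4031]
Step 7: x=[-0.5053] v=[-0.0418]
Step 8: x=[0.0767] v=[2.3278]
First v>=0 after going negative at step 8, time=2.0000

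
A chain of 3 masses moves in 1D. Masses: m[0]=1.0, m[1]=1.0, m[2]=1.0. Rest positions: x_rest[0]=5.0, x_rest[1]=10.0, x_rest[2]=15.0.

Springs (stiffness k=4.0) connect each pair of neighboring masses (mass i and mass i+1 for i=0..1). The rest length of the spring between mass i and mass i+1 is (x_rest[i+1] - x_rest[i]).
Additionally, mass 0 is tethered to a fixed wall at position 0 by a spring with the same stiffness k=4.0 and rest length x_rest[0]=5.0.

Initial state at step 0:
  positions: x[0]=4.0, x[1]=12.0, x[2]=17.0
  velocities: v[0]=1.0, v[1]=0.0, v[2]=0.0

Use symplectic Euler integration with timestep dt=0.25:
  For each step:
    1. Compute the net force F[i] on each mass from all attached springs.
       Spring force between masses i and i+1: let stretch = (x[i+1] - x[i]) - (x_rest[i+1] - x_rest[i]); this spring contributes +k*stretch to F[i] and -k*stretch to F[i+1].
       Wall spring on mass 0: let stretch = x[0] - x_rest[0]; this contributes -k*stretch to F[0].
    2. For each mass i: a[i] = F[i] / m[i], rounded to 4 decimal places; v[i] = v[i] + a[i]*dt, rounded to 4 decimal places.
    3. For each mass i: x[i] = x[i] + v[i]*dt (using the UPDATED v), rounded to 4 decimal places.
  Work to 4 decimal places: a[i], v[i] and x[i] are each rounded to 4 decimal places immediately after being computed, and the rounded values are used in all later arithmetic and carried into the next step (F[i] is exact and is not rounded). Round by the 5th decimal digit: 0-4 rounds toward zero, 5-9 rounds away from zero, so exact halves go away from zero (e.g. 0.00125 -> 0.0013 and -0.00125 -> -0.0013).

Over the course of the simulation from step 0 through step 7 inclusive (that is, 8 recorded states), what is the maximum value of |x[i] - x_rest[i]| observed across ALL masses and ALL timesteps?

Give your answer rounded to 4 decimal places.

Step 0: x=[4.0000 12.0000 17.0000] v=[1.0000 0.0000 0.0000]
Step 1: x=[5.2500 11.2500 17.0000] v=[5.0000 -3.0000 0.0000]
Step 2: x=[6.6875 10.4375 16.8125] v=[5.7500 -3.2500 -0.7500]
Step 3: x=[7.3906 10.2813 16.2813] v=[2.8125 -0.6250 -2.1250]
Step 4: x=[6.9688 10.9024 15.5001] v=[-1.6874 2.4843 -3.1250]
Step 5: x=[5.7882 11.6895 14.8194] v=[-4.7226 3.1484 -2.7227]
Step 6: x=[4.6358 11.7838 14.6063] v=[-4.6095 0.3770 -0.8526]
Step 7: x=[4.1115 10.7967 14.9375] v=[-2.0973 -3.9485 1.3249]
Max displacement = 2.3906

Answer: 2.3906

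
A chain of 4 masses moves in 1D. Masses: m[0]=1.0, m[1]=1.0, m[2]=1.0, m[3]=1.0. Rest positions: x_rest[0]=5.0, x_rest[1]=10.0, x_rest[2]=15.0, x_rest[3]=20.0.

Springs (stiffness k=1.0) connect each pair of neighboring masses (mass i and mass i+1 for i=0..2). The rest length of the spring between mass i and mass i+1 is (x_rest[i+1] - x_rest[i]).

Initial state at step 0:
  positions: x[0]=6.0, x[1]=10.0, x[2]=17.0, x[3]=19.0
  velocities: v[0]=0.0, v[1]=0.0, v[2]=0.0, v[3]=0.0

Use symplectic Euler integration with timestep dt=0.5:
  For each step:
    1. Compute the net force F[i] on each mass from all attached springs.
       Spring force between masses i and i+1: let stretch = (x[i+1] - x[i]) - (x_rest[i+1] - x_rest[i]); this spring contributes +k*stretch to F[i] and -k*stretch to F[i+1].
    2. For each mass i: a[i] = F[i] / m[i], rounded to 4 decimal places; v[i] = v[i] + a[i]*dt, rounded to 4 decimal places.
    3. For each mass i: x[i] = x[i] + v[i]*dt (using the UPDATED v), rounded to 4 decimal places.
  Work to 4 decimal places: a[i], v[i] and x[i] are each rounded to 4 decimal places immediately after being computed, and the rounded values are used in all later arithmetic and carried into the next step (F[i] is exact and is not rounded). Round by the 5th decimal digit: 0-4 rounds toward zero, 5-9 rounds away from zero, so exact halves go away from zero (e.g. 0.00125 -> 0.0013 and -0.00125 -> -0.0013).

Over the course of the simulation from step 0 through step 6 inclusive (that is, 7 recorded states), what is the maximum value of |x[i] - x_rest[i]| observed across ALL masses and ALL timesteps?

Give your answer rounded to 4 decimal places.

Answer: 2.0215

Derivation:
Step 0: x=[6.0000 10.0000 17.0000 19.0000] v=[0.0000 0.0000 0.0000 0.0000]
Step 1: x=[5.7500 10.7500 15.7500 19.7500] v=[-0.5000 1.5000 -2.5000 1.5000]
Step 2: x=[5.5000 11.5000 14.2500 20.7500] v=[-0.5000 1.5000 -3.0000 2.0000]
Step 3: x=[5.5000 11.4375 13.6875 21.3750] v=[0.0000 -0.1250 -1.1250 1.2500]
Step 4: x=[5.7344 10.4531 14.4844 21.3281] v=[0.4688 -1.9688 1.5938 -0.0938]
Step 5: x=[5.8985 9.2969 15.9844 20.8203] v=[0.3282 -2.3125 3.0000 -1.0157]
Step 6: x=[5.6622 8.9629 17.0215 20.3535] v=[-0.4726 -0.6680 2.0742 -0.9337]
Max displacement = 2.0215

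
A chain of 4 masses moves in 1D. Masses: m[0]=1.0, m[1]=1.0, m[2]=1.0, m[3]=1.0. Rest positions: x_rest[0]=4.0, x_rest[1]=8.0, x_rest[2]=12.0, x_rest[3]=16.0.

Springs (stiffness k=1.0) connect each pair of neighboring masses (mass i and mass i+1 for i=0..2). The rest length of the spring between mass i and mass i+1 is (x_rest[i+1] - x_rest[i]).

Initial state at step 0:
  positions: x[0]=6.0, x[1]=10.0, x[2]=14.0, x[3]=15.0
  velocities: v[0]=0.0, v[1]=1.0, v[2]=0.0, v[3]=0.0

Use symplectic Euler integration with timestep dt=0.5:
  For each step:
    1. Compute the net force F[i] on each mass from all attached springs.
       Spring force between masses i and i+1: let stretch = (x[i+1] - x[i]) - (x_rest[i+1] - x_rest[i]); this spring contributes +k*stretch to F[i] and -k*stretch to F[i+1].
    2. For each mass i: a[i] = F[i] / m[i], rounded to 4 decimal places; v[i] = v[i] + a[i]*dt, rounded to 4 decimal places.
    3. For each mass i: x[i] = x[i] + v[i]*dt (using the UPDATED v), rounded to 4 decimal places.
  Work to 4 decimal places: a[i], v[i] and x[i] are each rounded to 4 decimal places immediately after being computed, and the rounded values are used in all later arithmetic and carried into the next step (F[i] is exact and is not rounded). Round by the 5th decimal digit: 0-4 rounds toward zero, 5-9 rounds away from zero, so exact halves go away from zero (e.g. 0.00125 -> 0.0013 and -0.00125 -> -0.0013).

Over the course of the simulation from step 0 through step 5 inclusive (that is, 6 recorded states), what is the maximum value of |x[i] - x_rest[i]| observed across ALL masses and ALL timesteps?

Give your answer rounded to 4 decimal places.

Answer: 2.7169

Derivation:
Step 0: x=[6.0000 10.0000 14.0000 15.0000] v=[0.0000 1.0000 0.0000 0.0000]
Step 1: x=[6.0000 10.5000 13.2500 15.7500] v=[0.0000 1.0000 -1.5000 1.5000]
Step 2: x=[6.1250 10.5625 12.4375 16.8750] v=[0.2500 0.1250 -1.6250 2.2500]
Step 3: x=[6.3594 9.9844 12.2656 17.8907] v=[0.4688 -1.1563 -0.3438 2.0313]
Step 4: x=[6.5001 9.0703 12.9297 18.5001] v=[0.2813 -1.8282 1.3282 1.2188]
Step 5: x=[6.2833 8.4785 14.0216 18.7169] v=[-0.4336 -1.1836 2.1837 0.4336]
Max displacement = 2.7169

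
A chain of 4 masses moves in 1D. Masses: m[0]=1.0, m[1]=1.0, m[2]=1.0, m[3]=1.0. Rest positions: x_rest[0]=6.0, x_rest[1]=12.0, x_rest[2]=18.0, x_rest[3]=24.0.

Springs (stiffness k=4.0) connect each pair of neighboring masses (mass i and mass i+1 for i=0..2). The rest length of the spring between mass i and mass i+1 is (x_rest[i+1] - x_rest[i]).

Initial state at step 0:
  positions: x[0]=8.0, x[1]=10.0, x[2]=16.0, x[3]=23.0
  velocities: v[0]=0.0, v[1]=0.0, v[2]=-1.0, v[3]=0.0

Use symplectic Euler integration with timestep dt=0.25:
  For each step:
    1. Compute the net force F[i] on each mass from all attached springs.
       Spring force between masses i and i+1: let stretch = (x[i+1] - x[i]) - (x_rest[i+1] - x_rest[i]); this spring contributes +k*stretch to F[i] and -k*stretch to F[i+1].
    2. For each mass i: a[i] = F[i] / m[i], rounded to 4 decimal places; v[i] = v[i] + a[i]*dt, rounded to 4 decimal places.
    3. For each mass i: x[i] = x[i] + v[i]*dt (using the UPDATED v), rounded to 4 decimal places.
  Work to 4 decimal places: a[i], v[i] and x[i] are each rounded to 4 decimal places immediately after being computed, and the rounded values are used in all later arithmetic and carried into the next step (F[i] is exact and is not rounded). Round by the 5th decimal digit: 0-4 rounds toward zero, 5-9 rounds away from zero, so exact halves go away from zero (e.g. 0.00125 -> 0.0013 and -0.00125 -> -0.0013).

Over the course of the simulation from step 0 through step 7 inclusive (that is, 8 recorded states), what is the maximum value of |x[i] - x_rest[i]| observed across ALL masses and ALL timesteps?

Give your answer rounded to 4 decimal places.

Step 0: x=[8.0000 10.0000 16.0000 23.0000] v=[0.0000 0.0000 -1.0000 0.0000]
Step 1: x=[7.0000 11.0000 16.0000 22.7500] v=[-4.0000 4.0000 0.0000 -1.0000]
Step 2: x=[5.5000 12.2500 16.4375 22.3125] v=[-6.0000 5.0000 1.7500 -1.7500]
Step 3: x=[4.1875 12.8594 17.2969 21.9063] v=[-5.2500 2.4375 3.4375 -1.6250]
Step 4: x=[3.5430 12.4102 18.1993 21.8477] v=[-2.5781 -1.7969 3.6094 -0.2344]
Step 5: x=[3.6153 11.1915 18.5665 22.3770] v=[0.2891 -4.8750 1.4687 2.1172]
Step 6: x=[4.0816 9.9225 18.0426 23.4537] v=[1.8653 -5.0762 -2.0958 4.3067]
Step 7: x=[4.5082 9.2233 16.8414 24.6776] v=[1.7062 -2.7970 -4.8048 4.8956]
Max displacement = 2.7767

Answer: 2.7767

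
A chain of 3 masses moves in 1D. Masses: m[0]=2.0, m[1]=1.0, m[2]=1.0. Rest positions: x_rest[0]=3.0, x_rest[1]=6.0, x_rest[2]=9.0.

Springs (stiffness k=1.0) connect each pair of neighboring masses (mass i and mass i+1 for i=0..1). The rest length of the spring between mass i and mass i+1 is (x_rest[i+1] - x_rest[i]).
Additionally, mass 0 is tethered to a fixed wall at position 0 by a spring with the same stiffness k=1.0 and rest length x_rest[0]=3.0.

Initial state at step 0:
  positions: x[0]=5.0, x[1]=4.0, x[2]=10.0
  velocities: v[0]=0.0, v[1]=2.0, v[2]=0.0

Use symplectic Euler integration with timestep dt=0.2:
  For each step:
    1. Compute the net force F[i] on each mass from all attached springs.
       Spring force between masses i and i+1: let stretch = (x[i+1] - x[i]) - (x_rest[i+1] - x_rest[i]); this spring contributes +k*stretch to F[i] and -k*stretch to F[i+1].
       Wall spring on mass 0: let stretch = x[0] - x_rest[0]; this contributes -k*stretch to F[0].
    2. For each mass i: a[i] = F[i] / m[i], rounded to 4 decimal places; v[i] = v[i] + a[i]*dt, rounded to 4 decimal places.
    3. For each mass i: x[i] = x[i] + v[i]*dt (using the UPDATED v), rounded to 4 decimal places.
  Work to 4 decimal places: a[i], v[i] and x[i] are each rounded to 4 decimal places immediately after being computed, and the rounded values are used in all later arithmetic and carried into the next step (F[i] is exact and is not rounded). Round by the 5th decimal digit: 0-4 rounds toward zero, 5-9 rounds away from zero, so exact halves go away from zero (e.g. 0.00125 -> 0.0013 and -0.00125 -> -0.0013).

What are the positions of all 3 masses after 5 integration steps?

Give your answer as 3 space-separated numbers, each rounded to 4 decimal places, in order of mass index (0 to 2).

Step 0: x=[5.0000 4.0000 10.0000] v=[0.0000 2.0000 0.0000]
Step 1: x=[4.8800 4.6800 9.8800] v=[-0.6000 3.4000 -0.6000]
Step 2: x=[4.6584 5.5760 9.6720] v=[-1.1080 4.4800 -1.0400]
Step 3: x=[4.3620 6.5991 9.4202] v=[-1.4821 5.1157 -1.2592]
Step 4: x=[4.0231 7.6456 9.1755] v=[-1.6946 5.2325 -1.2234]
Step 5: x=[3.6762 8.6084 8.9896] v=[-1.7347 4.8140 -0.9294]

Answer: 3.6762 8.6084 8.9896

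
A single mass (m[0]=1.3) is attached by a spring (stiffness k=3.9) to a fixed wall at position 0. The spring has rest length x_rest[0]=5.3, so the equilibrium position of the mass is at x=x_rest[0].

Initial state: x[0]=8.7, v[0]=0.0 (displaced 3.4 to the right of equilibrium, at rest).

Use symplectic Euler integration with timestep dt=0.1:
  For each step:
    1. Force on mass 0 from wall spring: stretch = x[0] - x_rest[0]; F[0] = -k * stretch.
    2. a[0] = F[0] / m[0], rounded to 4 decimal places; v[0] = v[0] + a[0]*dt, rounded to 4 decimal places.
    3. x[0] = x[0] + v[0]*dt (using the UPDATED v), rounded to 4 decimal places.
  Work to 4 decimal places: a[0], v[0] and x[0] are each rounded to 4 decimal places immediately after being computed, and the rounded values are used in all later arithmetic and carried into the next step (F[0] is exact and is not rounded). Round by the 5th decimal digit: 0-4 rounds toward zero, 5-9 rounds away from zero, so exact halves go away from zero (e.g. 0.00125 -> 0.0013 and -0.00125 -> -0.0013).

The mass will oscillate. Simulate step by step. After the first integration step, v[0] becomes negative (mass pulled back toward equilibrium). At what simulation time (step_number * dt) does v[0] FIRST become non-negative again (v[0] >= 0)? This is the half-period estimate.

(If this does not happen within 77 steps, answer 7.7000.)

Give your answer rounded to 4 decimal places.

Step 0: x=[8.7000] v=[0.0000]
Step 1: x=[8.5980] v=[-1.0200]
Step 2: x=[8.3971] v=[-2.0094]
Step 3: x=[8.1033] v=[-2.9385]
Step 4: x=[7.7254] v=[-3.7795]
Step 5: x=[7.2747] v=[-4.5071]
Step 6: x=[6.7648] v=[-5.0995]
Step 7: x=[6.2109] v=[-5.5389]
Step 8: x=[5.6297] v=[-5.8122]
Step 9: x=[5.0386] v=[-5.9111]
Step 10: x=[4.4553] v=[-5.8327]
Step 11: x=[3.8974] v=[-5.5793]
Step 12: x=[3.3816] v=[-5.1585]
Step 13: x=[2.9233] v=[-4.5830]
Step 14: x=[2.5363] v=[-3.8700]
Step 15: x=[2.2322] v=[-3.0409]
Step 16: x=[2.0201] v=[-2.1206]
Step 17: x=[1.9064] v=[-1.1366]
Step 18: x=[1.8946] v=[-0.1185]
Step 19: x=[1.9849] v=[0.9031]
First v>=0 after going negative at step 19, time=1.9000

Answer: 1.9000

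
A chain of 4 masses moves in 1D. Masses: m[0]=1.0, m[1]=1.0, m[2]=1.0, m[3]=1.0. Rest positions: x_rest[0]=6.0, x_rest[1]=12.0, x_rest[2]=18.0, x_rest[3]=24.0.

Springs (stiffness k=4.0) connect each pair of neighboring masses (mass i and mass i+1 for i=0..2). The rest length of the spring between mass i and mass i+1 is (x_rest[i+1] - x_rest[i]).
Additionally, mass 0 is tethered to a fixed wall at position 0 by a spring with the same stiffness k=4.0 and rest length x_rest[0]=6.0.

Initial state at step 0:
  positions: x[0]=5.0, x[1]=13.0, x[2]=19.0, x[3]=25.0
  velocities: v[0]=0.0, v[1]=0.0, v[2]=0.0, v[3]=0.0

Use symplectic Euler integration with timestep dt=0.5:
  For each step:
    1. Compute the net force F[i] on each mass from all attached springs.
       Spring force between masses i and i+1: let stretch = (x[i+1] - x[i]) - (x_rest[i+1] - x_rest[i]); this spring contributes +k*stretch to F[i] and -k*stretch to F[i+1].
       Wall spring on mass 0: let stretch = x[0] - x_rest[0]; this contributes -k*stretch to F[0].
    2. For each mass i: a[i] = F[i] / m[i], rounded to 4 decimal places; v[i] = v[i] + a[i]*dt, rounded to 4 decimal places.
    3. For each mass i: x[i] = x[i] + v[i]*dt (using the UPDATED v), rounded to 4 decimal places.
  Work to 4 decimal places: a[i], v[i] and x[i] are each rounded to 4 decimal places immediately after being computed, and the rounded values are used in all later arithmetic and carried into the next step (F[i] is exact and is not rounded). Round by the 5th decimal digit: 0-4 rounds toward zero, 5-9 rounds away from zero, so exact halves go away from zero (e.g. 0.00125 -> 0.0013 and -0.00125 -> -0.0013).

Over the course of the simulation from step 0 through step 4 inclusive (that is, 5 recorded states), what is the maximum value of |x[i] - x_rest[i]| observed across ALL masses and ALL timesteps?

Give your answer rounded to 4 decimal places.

Step 0: x=[5.0000 13.0000 19.0000 25.0000] v=[0.0000 0.0000 0.0000 0.0000]
Step 1: x=[8.0000 11.0000 19.0000 25.0000] v=[6.0000 -4.0000 0.0000 0.0000]
Step 2: x=[6.0000 14.0000 17.0000 25.0000] v=[-4.0000 6.0000 -4.0000 0.0000]
Step 3: x=[6.0000 12.0000 20.0000 23.0000] v=[0.0000 -4.0000 6.0000 -4.0000]
Step 4: x=[6.0000 12.0000 18.0000 24.0000] v=[0.0000 0.0000 -4.0000 2.0000]
Max displacement = 2.0000

Answer: 2.0000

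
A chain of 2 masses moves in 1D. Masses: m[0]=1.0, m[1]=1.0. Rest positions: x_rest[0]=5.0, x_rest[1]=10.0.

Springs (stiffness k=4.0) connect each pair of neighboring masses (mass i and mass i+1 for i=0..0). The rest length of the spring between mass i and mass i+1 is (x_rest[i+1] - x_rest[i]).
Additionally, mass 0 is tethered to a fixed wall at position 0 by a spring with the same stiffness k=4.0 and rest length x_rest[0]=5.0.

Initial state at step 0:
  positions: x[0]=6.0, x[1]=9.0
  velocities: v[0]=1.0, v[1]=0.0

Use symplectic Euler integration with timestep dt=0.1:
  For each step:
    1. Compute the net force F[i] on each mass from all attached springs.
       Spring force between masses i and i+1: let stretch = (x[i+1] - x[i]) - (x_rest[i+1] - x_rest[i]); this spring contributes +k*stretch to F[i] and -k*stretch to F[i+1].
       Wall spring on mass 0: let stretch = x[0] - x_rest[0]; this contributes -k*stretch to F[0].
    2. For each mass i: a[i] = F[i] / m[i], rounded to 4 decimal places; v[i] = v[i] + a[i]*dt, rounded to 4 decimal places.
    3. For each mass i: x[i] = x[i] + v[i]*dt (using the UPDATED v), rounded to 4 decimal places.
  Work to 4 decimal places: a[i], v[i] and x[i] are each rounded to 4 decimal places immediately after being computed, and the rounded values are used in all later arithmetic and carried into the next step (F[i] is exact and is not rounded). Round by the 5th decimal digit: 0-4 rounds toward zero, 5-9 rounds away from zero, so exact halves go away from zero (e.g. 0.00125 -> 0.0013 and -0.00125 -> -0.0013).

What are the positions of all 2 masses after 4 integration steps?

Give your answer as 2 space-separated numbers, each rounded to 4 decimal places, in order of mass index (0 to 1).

Answer: 5.3075 9.7230

Derivation:
Step 0: x=[6.0000 9.0000] v=[1.0000 0.0000]
Step 1: x=[5.9800 9.0800] v=[-0.2000 0.8000]
Step 2: x=[5.8448 9.2360] v=[-1.3520 1.5600]
Step 3: x=[5.6115 9.4564] v=[-2.3334 2.2035]
Step 4: x=[5.3075 9.7230] v=[-3.0400 2.6655]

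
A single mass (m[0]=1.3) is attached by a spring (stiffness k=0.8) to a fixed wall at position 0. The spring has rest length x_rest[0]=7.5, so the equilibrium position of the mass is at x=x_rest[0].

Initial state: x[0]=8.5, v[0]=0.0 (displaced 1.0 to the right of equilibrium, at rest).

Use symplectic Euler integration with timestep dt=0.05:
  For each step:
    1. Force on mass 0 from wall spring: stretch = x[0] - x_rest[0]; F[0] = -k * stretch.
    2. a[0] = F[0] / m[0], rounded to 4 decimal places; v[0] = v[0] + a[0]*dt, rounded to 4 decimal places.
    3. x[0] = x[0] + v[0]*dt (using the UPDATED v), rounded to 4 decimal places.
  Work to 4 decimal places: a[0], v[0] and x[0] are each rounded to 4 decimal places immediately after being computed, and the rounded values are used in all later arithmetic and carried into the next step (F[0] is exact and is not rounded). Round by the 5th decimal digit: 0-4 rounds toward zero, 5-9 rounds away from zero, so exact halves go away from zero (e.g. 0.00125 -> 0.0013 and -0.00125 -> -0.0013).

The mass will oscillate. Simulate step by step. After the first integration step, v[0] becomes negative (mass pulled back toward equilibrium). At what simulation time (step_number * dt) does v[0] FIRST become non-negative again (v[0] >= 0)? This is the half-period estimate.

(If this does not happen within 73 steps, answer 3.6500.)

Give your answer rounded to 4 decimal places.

Answer: 3.6500

Derivation:
Step 0: x=[8.5000] v=[0.0000]
Step 1: x=[8.4985] v=[-0.0308]
Step 2: x=[8.4954] v=[-0.0615]
Step 3: x=[8.4908] v=[-0.0921]
Step 4: x=[8.4847] v=[-0.1226]
Step 5: x=[8.4771] v=[-0.1529]
Step 6: x=[8.4680] v=[-0.1830]
Step 7: x=[8.4574] v=[-0.2128]
Step 8: x=[8.4453] v=[-0.2423]
Step 9: x=[8.4317] v=[-0.2714]
Step 10: x=[8.4167] v=[-0.3001]
Step 11: x=[8.4003] v=[-0.3283]
Step 12: x=[8.3825] v=[-0.3560]
Step 13: x=[8.3633] v=[-0.3832]
Step 14: x=[8.3428] v=[-0.4098]
Step 15: x=[8.3210] v=[-0.4357]
Step 16: x=[8.2980] v=[-0.4610]
Step 17: x=[8.2737] v=[-0.4856]
Step 18: x=[8.2482] v=[-0.5094]
Step 19: x=[8.2216] v=[-0.5324]
Step 20: x=[8.1939] v=[-0.5546]
Step 21: x=[8.1651] v=[-0.5760]
Step 22: x=[8.1353] v=[-0.5965]
Step 23: x=[8.1045] v=[-0.6161]
Step 24: x=[8.0728] v=[-0.6347]
Step 25: x=[8.0402] v=[-0.6523]
Step 26: x=[8.0068] v=[-0.6689]
Step 27: x=[7.9726] v=[-0.6845]
Step 28: x=[7.9377] v=[-0.6990]
Step 29: x=[7.9021] v=[-0.7125]
Step 30: x=[7.8659] v=[-0.7249]
Step 31: x=[7.8291] v=[-0.7362]
Step 32: x=[7.7918] v=[-0.7463]
Step 33: x=[7.7540] v=[-0.7553]
Step 34: x=[7.7158] v=[-0.7631]
Step 35: x=[7.6773] v=[-0.7697]
Step 36: x=[7.6385] v=[-0.7752]
Step 37: x=[7.5995] v=[-0.7795]
Step 38: x=[7.5604] v=[-0.7826]
Step 39: x=[7.5212] v=[-0.7845]
Step 40: x=[7.4819] v=[-0.7852]
Step 41: x=[7.4427] v=[-0.7846]
Step 42: x=[7.4036] v=[-0.7828]
Step 43: x=[7.3646] v=[-0.7798]
Step 44: x=[7.3258] v=[-0.7756]
Step 45: x=[7.2873] v=[-0.7702]
Step 46: x=[7.2491] v=[-0.7637]
Step 47: x=[7.2113] v=[-0.7560]
Step 48: x=[7.1739] v=[-0.7471]
Step 49: x=[7.1370] v=[-0.7371]
Step 50: x=[7.1007] v=[-0.7259]
Step 51: x=[7.0650] v=[-0.7136]
Step 52: x=[7.0300] v=[-0.7002]
Step 53: x=[6.9957] v=[-0.6857]
Step 54: x=[6.9622] v=[-0.6702]
Step 55: x=[6.9295] v=[-0.6537]
Step 56: x=[6.8977] v=[-0.6361]
Step 57: x=[6.8668] v=[-0.6176]
Step 58: x=[6.8369] v=[-0.5981]
Step 59: x=[6.8080] v=[-0.5777]
Step 60: x=[6.7802] v=[-0.5564]
Step 61: x=[6.7535] v=[-0.5343]
Step 62: x=[6.7279] v=[-0.5113]
Step 63: x=[6.7035] v=[-0.4875]
Step 64: x=[6.6804] v=[-0.4630]
Step 65: x=[6.6585] v=[-0.4378]
Step 66: x=[6.6379] v=[-0.4119]
Step 67: x=[6.6186] v=[-0.3854]
Step 68: x=[6.6007] v=[-0.3583]
Step 69: x=[6.5842] v=[-0.3306]
Step 70: x=[6.5691] v=[-0.3024]
Step 71: x=[6.5554] v=[-0.2738]
Step 72: x=[6.5432] v=[-0.2447]
Step 73: x=[6.5324] v=[-0.2153]
v[0] did not become non-negative within 73 steps; using fallback time=3.6500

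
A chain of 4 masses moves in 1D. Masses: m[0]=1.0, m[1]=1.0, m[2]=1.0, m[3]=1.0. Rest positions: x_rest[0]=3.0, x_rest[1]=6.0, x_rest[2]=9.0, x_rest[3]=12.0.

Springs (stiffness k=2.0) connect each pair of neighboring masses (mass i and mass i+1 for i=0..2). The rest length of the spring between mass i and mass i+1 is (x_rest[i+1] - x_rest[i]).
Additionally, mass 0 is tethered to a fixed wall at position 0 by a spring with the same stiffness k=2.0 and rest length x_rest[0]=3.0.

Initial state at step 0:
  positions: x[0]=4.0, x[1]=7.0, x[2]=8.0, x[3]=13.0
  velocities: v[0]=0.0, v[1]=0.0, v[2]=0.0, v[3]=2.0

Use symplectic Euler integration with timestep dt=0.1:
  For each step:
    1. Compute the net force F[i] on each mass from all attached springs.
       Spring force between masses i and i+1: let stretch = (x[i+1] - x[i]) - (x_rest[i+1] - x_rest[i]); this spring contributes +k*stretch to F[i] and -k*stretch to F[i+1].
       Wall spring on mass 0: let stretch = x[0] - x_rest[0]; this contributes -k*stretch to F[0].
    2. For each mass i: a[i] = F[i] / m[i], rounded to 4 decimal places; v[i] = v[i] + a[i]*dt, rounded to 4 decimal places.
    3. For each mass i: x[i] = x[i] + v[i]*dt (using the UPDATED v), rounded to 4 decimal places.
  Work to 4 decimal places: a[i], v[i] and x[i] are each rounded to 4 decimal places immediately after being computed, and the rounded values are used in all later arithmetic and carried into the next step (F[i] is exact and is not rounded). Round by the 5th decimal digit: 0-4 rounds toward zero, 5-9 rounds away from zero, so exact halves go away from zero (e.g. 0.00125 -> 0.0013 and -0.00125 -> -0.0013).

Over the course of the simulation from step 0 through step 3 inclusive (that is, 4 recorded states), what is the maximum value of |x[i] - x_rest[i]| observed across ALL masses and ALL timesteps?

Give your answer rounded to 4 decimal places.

Answer: 1.3560

Derivation:
Step 0: x=[4.0000 7.0000 8.0000 13.0000] v=[0.0000 0.0000 0.0000 2.0000]
Step 1: x=[3.9800 6.9600 8.0800 13.1600] v=[-0.2000 -0.4000 0.8000 1.6000]
Step 2: x=[3.9400 6.8828 8.2392 13.2784] v=[-0.4000 -0.7720 1.5920 1.1840]
Step 3: x=[3.8801 6.7739 8.4721 13.3560] v=[-0.5994 -1.0893 2.3286 0.7762]
Max displacement = 1.3560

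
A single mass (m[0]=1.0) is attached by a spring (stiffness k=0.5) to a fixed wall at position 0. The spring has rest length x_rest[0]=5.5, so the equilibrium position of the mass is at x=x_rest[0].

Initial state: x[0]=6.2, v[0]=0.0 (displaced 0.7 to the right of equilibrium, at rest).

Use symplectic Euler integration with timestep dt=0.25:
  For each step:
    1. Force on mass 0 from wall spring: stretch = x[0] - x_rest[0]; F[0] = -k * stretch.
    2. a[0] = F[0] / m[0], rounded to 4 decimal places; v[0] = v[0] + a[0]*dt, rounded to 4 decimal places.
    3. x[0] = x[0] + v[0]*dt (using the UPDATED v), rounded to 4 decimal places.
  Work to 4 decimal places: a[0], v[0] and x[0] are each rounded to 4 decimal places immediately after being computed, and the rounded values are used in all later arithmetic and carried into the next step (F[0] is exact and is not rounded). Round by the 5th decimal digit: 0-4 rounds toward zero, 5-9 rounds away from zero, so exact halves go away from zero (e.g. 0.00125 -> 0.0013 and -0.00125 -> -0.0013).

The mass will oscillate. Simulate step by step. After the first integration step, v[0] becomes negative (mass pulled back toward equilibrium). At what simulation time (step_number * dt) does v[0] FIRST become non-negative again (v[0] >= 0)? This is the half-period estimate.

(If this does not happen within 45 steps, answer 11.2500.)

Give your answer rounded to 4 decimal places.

Step 0: x=[6.2000] v=[0.0000]
Step 1: x=[6.1781] v=[-0.0875]
Step 2: x=[6.1350] v=[-0.1723]
Step 3: x=[6.0721] v=[-0.2517]
Step 4: x=[5.9913] v=[-0.3232]
Step 5: x=[5.8952] v=[-0.3846]
Step 6: x=[5.7867] v=[-0.4340]
Step 7: x=[5.6692] v=[-0.4699]
Step 8: x=[5.5464] v=[-0.4911]
Step 9: x=[5.4222] v=[-0.4969]
Step 10: x=[5.3004] v=[-0.4872]
Step 11: x=[5.1848] v=[-0.4623]
Step 12: x=[5.0791] v=[-0.4229]
Step 13: x=[4.9865] v=[-0.3703]
Step 14: x=[4.9100] v=[-0.3061]
Step 15: x=[4.8519] v=[-0.2324]
Step 16: x=[4.8141] v=[-0.1514]
Step 17: x=[4.7977] v=[-0.0657]
Step 18: x=[4.8032] v=[0.0221]
First v>=0 after going negative at step 18, time=4.5000

Answer: 4.5000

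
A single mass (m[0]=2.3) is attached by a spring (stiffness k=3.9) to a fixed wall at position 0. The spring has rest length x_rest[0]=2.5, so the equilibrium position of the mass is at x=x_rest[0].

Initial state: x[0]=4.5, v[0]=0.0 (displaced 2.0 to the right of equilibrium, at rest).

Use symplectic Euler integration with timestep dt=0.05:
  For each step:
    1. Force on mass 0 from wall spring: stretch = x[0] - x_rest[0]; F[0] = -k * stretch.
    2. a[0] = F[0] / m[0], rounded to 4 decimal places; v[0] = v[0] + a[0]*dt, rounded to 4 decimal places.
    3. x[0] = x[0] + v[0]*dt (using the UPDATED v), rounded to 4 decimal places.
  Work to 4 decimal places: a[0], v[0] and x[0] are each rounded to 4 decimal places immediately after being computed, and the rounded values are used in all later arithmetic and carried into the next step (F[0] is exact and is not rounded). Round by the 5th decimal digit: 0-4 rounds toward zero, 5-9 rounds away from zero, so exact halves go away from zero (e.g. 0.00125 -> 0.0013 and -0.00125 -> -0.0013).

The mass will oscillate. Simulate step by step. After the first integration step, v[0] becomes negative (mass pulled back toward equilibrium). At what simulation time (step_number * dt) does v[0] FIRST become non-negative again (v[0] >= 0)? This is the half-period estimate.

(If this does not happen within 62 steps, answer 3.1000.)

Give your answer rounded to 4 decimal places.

Step 0: x=[4.5000] v=[0.0000]
Step 1: x=[4.4915] v=[-0.1696]
Step 2: x=[4.4746] v=[-0.3384]
Step 3: x=[4.4493] v=[-0.5058]
Step 4: x=[4.4157] v=[-0.6711]
Step 5: x=[4.3740] v=[-0.8335]
Step 6: x=[4.3244] v=[-0.9924]
Step 7: x=[4.2670] v=[-1.1471]
Step 8: x=[4.2022] v=[-1.2969]
Step 9: x=[4.1301] v=[-1.4412]
Step 10: x=[4.0511] v=[-1.5794]
Step 11: x=[3.9656] v=[-1.7109]
Step 12: x=[3.8738] v=[-1.8352]
Step 13: x=[3.7762] v=[-1.9517]
Step 14: x=[3.6732] v=[-2.0599]
Step 15: x=[3.5652] v=[-2.1594]
Step 16: x=[3.4527] v=[-2.2497]
Step 17: x=[3.3362] v=[-2.3305]
Step 18: x=[3.2161] v=[-2.4014]
Step 19: x=[3.0930] v=[-2.4621]
Step 20: x=[2.9674] v=[-2.5124]
Step 21: x=[2.8398] v=[-2.5520]
Step 22: x=[2.7108] v=[-2.5808]
Step 23: x=[2.5809] v=[-2.5987]
Step 24: x=[2.4506] v=[-2.6056]
Step 25: x=[2.3205] v=[-2.6014]
Step 26: x=[2.1912] v=[-2.5862]
Step 27: x=[2.0632] v=[-2.5600]
Step 28: x=[1.9371] v=[-2.5230]
Step 29: x=[1.8133] v=[-2.4753]
Step 30: x=[1.6924] v=[-2.4171]
Step 31: x=[1.5750] v=[-2.3486]
Step 32: x=[1.4615] v=[-2.2702]
Step 33: x=[1.3524] v=[-2.1822]
Step 34: x=[1.2482] v=[-2.0849]
Step 35: x=[1.1493] v=[-1.9788]
Step 36: x=[1.0561] v=[-1.8643]
Step 37: x=[0.9690] v=[-1.7419]
Step 38: x=[0.8884] v=[-1.6121]
Step 39: x=[0.8146] v=[-1.4755]
Step 40: x=[0.7480] v=[-1.3326]
Step 41: x=[0.6888] v=[-1.1841]
Step 42: x=[0.6373] v=[-1.0305]
Step 43: x=[0.5937] v=[-0.8726]
Step 44: x=[0.5582] v=[-0.7110]
Step 45: x=[0.5309] v=[-0.5464]
Step 46: x=[0.5119] v=[-0.3795]
Step 47: x=[0.5014] v=[-0.2109]
Step 48: x=[0.4993] v=[-0.0415]
Step 49: x=[0.5057] v=[0.1281]
First v>=0 after going negative at step 49, time=2.4500

Answer: 2.4500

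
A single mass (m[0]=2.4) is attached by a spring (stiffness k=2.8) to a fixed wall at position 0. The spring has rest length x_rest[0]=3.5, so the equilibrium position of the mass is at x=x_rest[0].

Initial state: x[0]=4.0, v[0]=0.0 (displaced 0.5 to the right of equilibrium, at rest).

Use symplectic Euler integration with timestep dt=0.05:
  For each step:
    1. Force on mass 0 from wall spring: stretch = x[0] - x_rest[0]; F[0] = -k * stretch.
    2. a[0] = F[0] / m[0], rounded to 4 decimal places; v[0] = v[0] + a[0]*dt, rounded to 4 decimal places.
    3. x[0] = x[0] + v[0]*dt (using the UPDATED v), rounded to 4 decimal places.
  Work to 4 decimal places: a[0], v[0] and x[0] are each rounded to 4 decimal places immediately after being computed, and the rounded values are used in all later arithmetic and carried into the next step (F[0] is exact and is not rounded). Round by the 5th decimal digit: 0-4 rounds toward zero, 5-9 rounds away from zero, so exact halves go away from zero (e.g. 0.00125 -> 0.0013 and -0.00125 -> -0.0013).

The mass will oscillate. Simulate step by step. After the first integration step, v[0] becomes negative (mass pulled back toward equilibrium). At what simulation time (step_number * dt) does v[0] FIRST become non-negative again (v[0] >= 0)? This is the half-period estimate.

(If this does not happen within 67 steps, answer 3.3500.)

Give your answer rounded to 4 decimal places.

Step 0: x=[4.0000] v=[0.0000]
Step 1: x=[3.9985] v=[-0.0292]
Step 2: x=[3.9956] v=[-0.0583]
Step 3: x=[3.9912] v=[-0.0872]
Step 4: x=[3.9854] v=[-0.1159]
Step 5: x=[3.9782] v=[-0.1442]
Step 6: x=[3.9696] v=[-0.1721]
Step 7: x=[3.9596] v=[-0.1995]
Step 8: x=[3.9483] v=[-0.2263]
Step 9: x=[3.9357] v=[-0.2525]
Step 10: x=[3.9218] v=[-0.2779]
Step 11: x=[3.9067] v=[-0.3025]
Step 12: x=[3.8904] v=[-0.3262]
Step 13: x=[3.8730] v=[-0.3490]
Step 14: x=[3.8545] v=[-0.3708]
Step 15: x=[3.8349] v=[-0.3915]
Step 16: x=[3.8144] v=[-0.4110]
Step 17: x=[3.7929] v=[-0.4293]
Step 18: x=[3.7706] v=[-0.4464]
Step 19: x=[3.7475] v=[-0.4622]
Step 20: x=[3.7237] v=[-0.4766]
Step 21: x=[3.6992] v=[-0.4897]
Step 22: x=[3.6741] v=[-0.5013]
Step 23: x=[3.6485] v=[-0.5115]
Step 24: x=[3.6225] v=[-0.5202]
Step 25: x=[3.5961] v=[-0.5273]
Step 26: x=[3.5695] v=[-0.5329]
Step 27: x=[3.5427] v=[-0.5370]
Step 28: x=[3.5157] v=[-0.5395]
Step 29: x=[3.4887] v=[-0.5404]
Step 30: x=[3.4617] v=[-0.5397]
Step 31: x=[3.4348] v=[-0.5375]
Step 32: x=[3.4081] v=[-0.5337]
Step 33: x=[3.3817] v=[-0.5283]
Step 34: x=[3.3556] v=[-0.5214]
Step 35: x=[3.3300] v=[-0.5130]
Step 36: x=[3.3048] v=[-0.5031]
Step 37: x=[3.2802] v=[-0.4917]
Step 38: x=[3.2563] v=[-0.4789]
Step 39: x=[3.2331] v=[-0.4647]
Step 40: x=[3.2106] v=[-0.4491]
Step 41: x=[3.1890] v=[-0.4322]
Step 42: x=[3.1683] v=[-0.4141]
Step 43: x=[3.1486] v=[-0.3948]
Step 44: x=[3.1299] v=[-0.3743]
Step 45: x=[3.1123] v=[-0.3527]
Step 46: x=[3.0958] v=[-0.3301]
Step 47: x=[3.0805] v=[-0.3065]
Step 48: x=[3.0664] v=[-0.2820]
Step 49: x=[3.0536] v=[-0.2567]
Step 50: x=[3.0421] v=[-0.2307]
Step 51: x=[3.0319] v=[-0.2040]
Step 52: x=[3.0231] v=[-0.1767]
Step 53: x=[3.0157] v=[-0.1489]
Step 54: x=[3.0097] v=[-0.1207]
Step 55: x=[3.0051] v=[-0.0921]
Step 56: x=[3.0019] v=[-0.0632]
Step 57: x=[3.0002] v=[-0.0341]
Step 58: x=[3.0000] v=[-0.0049]
Step 59: x=[3.0012] v=[0.0243]
First v>=0 after going negative at step 59, time=2.9500

Answer: 2.9500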